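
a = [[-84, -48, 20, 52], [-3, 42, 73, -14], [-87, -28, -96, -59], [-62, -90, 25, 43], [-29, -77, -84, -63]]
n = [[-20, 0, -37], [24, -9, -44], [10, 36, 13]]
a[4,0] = -29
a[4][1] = -77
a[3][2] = 25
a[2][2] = -96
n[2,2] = 13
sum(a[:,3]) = -41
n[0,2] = -37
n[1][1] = -9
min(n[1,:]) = -44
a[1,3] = -14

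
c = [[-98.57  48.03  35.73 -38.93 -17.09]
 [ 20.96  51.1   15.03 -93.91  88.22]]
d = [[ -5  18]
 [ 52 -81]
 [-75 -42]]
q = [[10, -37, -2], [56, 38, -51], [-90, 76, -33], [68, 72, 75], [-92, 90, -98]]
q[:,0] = [10, 56, -90, 68, -92]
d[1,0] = 52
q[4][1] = 90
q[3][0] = 68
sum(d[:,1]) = -105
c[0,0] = -98.57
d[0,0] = -5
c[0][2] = 35.73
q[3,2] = 75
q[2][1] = 76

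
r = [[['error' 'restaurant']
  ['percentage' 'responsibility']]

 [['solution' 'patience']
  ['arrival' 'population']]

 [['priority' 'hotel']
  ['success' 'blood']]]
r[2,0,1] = 'hotel'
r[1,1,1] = 'population'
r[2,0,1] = 'hotel'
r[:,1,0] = ['percentage', 'arrival', 'success']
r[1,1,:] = ['arrival', 'population']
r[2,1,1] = 'blood'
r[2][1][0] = 'success'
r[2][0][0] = 'priority'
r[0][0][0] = 'error'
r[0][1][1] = 'responsibility'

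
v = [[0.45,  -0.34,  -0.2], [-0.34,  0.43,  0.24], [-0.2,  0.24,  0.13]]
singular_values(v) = [0.9, 0.11, 0.0]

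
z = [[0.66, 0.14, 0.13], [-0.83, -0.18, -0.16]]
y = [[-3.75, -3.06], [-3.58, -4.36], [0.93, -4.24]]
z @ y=[[-2.86, -3.18], [3.61, 4.0]]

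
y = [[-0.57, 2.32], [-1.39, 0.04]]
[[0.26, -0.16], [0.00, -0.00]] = y @ [[0.0, -0.0], [0.11, -0.07]]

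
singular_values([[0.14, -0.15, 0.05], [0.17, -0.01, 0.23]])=[0.32, 0.15]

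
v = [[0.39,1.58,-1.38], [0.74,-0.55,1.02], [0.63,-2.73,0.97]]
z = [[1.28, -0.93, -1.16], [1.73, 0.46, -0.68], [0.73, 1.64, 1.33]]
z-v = [[0.89, -2.51, 0.22], [0.99, 1.01, -1.7], [0.10, 4.37, 0.36]]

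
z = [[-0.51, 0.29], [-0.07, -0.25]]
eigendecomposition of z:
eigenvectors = [[(0.9+0j),(0.9-0j)], [0.40+0.18j,0.40-0.18j]]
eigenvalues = [(-0.38+0.06j), (-0.38-0.06j)]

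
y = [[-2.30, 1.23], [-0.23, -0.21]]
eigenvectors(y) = [[-0.99, -0.53], [-0.12, -0.85]]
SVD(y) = [[-1.0, -0.04], [-0.04, 1.00]] @ diag([2.6103275113538906, 0.2934114576307526]) @ [[0.88,-0.47], [-0.47,-0.88]]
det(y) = 0.77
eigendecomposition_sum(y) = [[-2.33, 1.47],[-0.28, 0.17]] + [[0.03,-0.24], [0.05,-0.38]]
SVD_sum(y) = [[-2.31, 1.22],[-0.09, 0.05]] + [[0.01, 0.01], [-0.14, -0.26]]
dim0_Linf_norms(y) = [2.3, 1.23]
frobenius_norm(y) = 2.63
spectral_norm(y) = 2.61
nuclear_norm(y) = 2.90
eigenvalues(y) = [-2.15, -0.36]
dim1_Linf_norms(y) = [2.3, 0.23]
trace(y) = -2.51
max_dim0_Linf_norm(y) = 2.3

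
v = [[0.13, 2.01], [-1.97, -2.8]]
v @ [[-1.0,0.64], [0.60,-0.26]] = [[1.08, -0.44], [0.29, -0.53]]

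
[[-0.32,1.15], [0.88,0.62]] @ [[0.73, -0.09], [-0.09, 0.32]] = [[-0.34,0.40],[0.59,0.12]]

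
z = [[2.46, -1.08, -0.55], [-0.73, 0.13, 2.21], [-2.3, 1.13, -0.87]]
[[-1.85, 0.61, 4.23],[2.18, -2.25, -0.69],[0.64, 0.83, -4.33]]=z @[[-1.1,-0.23,1.35], [-1.14,-0.55,-0.94], [0.69,-1.06,0.19]]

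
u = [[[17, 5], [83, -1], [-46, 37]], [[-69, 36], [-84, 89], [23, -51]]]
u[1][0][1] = 36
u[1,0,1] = 36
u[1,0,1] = 36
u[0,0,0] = 17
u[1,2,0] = 23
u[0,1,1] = -1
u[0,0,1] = 5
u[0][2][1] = 37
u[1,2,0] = 23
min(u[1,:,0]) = -84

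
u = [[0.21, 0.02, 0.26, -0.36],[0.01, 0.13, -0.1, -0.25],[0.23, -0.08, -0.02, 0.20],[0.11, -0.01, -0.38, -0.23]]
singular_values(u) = [0.56, 0.47, 0.32, 0.08]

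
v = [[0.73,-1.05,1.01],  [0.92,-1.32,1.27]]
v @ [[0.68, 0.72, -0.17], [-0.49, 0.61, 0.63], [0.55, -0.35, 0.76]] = [[1.57, -0.47, -0.02], [1.97, -0.59, -0.02]]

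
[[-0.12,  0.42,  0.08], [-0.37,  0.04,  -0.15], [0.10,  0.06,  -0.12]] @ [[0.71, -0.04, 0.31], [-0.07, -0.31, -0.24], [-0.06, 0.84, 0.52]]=[[-0.12,  -0.06,  -0.10], [-0.26,  -0.12,  -0.20], [0.07,  -0.12,  -0.05]]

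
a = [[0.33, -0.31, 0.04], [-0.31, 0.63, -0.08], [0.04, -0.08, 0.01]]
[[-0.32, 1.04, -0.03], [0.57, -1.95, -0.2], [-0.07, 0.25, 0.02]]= a @ [[-0.21, 0.46, -0.71],  [0.84, -2.87, -0.33],  [0.26, 0.05, 2.59]]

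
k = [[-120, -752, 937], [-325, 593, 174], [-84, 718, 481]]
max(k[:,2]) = 937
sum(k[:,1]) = 559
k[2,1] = 718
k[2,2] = 481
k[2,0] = -84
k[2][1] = 718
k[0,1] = -752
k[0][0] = -120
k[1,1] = 593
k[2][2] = 481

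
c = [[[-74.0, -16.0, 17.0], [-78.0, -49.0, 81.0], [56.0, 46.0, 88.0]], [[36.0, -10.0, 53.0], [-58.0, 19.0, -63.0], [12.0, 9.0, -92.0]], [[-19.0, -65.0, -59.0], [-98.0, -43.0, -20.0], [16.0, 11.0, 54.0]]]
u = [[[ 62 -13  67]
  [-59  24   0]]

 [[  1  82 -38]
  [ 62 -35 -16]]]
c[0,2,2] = 88.0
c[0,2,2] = 88.0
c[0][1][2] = 81.0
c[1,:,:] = [[36.0, -10.0, 53.0], [-58.0, 19.0, -63.0], [12.0, 9.0, -92.0]]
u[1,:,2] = [-38, -16]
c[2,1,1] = -43.0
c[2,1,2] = -20.0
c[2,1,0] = -98.0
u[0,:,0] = [62, -59]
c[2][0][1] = -65.0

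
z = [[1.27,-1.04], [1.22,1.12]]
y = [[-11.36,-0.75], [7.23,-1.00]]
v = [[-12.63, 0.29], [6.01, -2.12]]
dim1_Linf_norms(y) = [11.36, 7.23]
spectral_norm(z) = 1.76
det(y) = 16.78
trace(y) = -12.36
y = v + z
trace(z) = 2.39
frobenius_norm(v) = 14.15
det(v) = 25.03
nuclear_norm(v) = 15.82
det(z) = 2.69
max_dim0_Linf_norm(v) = 12.63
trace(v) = -14.75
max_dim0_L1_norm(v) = 18.64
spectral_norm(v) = 14.04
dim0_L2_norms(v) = [13.99, 2.14]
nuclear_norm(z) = 3.29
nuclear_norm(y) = 14.71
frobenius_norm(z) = 2.33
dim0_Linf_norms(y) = [11.36, 1.0]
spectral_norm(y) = 13.47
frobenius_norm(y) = 13.52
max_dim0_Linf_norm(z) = 1.27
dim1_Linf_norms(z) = [1.27, 1.22]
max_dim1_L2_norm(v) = 12.63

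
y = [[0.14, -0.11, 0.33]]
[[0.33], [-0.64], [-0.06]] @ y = [[0.05, -0.04, 0.11], [-0.09, 0.07, -0.21], [-0.01, 0.01, -0.02]]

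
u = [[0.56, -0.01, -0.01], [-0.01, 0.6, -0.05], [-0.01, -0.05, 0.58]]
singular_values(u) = [0.64, 0.57, 0.53]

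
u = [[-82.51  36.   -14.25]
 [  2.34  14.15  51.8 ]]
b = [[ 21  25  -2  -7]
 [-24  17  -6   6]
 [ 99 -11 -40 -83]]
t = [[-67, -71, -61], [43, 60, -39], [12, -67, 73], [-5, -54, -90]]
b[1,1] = 17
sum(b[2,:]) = -35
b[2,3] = -83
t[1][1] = 60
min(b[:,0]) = -24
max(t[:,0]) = 43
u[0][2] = -14.25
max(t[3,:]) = -5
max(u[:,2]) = 51.8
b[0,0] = 21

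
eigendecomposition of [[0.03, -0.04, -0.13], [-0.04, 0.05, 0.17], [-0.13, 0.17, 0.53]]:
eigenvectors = [[-0.23,0.90,0.38],[0.29,0.43,-0.85],[0.93,0.08,0.36]]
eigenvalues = [0.62, -0.0, -0.0]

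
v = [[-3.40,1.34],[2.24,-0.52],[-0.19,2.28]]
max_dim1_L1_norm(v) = 4.74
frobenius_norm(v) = 4.89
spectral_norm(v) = 4.43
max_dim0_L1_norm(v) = 5.83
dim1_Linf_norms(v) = [3.4, 2.24, 2.28]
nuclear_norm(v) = 6.49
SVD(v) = [[-0.82, 0.15], [0.5, -0.26], [-0.27, -0.95]] @ diag([4.434769991044316, 2.052051443442097]) @ [[0.90,-0.44],[-0.44,-0.9]]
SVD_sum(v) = [[-3.26, 1.62],[2.0, -0.99],[-1.06, 0.53]] + [[-0.14, -0.28], [0.24, 0.47], [0.87, 1.75]]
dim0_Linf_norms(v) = [3.4, 2.28]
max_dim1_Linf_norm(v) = 3.4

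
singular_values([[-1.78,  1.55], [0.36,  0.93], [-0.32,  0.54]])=[2.47, 0.94]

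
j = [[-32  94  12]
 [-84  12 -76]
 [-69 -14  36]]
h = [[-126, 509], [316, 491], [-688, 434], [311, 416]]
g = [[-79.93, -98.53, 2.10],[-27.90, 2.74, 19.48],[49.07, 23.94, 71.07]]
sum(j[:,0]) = -185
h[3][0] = 311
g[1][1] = 2.74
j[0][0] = -32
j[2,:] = [-69, -14, 36]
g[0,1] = -98.53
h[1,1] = 491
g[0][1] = -98.53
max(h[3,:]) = 416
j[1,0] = -84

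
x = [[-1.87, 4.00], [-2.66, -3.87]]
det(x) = 17.88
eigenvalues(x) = [(-2.87+3.1j), (-2.87-3.1j)]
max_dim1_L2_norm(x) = 4.7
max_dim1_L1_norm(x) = 6.53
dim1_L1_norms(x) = [5.87, 6.53]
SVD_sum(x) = [[0.5,3.68],  [-0.56,-4.15]] + [[-2.37, 0.32],[-2.10, 0.28]]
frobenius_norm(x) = 6.45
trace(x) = -5.74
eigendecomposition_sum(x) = [[(-0.94+2.01j),(2+1.85j)], [-1.33-1.23j,-1.93+1.09j]] + [[-0.94-2.01j, (2-1.85j)], [(-1.33+1.23j), (-1.93-1.09j)]]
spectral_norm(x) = 5.60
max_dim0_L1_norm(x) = 7.87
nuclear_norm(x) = 8.79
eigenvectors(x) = [[(0.77+0j), 0.77-0.00j], [-0.19+0.60j, -0.19-0.60j]]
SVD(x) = [[-0.66, 0.75],[0.75, 0.66]] @ diag([5.599814539584665, 3.1924092974203964]) @ [[-0.13, -0.99],[-0.99, 0.13]]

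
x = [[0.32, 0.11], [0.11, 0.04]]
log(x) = [[-1.58, 1.61], [1.61, -5.68]]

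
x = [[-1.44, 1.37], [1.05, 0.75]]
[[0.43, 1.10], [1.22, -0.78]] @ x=[[0.54, 1.41],[-2.58, 1.09]]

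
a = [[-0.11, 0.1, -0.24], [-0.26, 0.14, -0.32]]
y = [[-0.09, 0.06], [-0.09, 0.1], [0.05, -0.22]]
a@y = [[-0.01, 0.06], [-0.01, 0.07]]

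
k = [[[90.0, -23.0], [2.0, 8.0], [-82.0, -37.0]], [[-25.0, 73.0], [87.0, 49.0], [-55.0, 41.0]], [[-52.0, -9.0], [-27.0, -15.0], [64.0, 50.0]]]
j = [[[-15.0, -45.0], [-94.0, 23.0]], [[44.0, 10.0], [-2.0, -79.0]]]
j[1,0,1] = 10.0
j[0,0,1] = -45.0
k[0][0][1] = -23.0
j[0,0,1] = -45.0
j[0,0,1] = -45.0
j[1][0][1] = 10.0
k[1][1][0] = 87.0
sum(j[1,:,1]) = -69.0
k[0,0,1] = -23.0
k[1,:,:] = [[-25.0, 73.0], [87.0, 49.0], [-55.0, 41.0]]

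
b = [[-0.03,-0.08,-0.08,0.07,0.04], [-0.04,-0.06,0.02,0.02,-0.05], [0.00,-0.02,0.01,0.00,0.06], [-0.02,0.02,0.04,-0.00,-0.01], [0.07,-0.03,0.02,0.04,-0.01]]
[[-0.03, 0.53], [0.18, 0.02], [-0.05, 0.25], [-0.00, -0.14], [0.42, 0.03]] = b @[[3.07, -0.32], [-2.14, -3.19], [2.13, -1.3], [1.93, 0.41], [-1.90, 3.36]]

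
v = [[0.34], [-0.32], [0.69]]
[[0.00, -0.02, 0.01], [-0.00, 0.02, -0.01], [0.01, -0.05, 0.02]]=v@ [[0.01, -0.07, 0.03]]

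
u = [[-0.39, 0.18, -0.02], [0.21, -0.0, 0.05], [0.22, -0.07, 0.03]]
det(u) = -0.000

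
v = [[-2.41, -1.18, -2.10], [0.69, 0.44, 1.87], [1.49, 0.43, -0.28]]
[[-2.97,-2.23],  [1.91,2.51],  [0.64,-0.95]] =v @[[0.80, -0.35], [-0.7, -0.03], [0.89, 1.48]]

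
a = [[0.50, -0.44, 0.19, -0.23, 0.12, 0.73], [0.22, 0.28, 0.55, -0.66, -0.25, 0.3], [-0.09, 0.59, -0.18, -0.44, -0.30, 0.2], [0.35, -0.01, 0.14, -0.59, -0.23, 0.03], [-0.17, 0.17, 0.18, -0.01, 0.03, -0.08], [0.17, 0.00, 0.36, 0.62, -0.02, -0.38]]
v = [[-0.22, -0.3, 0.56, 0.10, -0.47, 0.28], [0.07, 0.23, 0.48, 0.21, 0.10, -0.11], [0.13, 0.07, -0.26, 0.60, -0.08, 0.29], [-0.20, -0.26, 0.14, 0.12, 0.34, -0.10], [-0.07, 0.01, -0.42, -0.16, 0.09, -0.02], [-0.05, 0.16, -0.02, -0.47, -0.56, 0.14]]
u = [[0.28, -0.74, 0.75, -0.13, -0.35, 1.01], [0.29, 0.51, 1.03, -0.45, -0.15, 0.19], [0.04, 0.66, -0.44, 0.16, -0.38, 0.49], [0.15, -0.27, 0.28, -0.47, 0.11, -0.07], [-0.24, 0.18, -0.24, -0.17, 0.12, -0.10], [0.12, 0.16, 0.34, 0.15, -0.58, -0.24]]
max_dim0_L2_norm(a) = 1.19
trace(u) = -0.24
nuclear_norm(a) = 4.05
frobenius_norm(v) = 1.65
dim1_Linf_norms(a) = [0.73, 0.66, 0.59, 0.59, 0.18, 0.62]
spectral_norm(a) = 1.48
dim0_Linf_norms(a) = [0.5, 0.59, 0.55, 0.66, 0.3, 0.73]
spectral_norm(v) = 1.01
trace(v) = 0.10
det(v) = 0.00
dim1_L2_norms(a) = [1.04, 1.01, 0.84, 0.74, 0.31, 0.83]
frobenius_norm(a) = 2.03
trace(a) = -0.34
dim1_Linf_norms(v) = [0.56, 0.48, 0.6, 0.34, 0.42, 0.56]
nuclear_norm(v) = 3.33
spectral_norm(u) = 1.77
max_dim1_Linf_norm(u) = 1.03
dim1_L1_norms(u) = [3.26, 2.62, 2.17, 1.35, 1.05, 1.59]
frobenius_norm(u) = 2.50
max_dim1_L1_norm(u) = 3.26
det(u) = 0.09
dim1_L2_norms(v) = [0.87, 0.6, 0.73, 0.52, 0.46, 0.76]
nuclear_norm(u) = 5.18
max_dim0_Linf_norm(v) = 0.6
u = v + a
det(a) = -0.00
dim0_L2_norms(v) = [0.34, 0.49, 0.9, 0.82, 0.82, 0.45]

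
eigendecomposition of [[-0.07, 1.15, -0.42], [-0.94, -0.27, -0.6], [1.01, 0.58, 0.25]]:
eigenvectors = [[(-0.62+0j), (-0.62-0j), (-0.53+0j)],  [(-0.12-0.53j), -0.12+0.53j, (0.34+0j)],  [-0.15+0.54j, -0.15-0.54j, (0.78+0j)]]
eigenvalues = [(0.05+1.34j), (0.05-1.34j), (-0.18+0j)]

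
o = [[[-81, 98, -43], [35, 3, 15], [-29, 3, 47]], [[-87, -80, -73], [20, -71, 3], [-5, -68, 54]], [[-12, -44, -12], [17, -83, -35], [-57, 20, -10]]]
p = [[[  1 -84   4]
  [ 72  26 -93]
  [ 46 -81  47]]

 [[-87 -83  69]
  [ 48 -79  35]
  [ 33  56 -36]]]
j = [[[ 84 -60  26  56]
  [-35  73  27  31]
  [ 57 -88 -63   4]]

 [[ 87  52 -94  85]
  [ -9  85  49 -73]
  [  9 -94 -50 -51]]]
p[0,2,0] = 46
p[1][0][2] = 69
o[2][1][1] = -83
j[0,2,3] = 4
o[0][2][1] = 3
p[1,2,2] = -36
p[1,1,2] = 35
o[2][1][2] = -35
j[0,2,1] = -88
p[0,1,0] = 72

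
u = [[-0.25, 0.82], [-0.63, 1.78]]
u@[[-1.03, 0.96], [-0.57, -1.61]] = [[-0.21, -1.56],[-0.37, -3.47]]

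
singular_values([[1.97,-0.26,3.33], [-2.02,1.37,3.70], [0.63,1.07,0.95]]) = [5.18, 3.03, 1.05]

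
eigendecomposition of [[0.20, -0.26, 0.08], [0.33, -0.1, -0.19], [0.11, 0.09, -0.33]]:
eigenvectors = [[(-0.4-0.43j),  (-0.4+0.43j),  (0.21+0j)], [(-0.74+0j),  (-0.74-0j),  0.59+0.00j], [-0.31+0.05j,  -0.31-0.05j,  (0.78+0j)]]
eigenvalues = [0.2j, -0.2j, (-0.23+0j)]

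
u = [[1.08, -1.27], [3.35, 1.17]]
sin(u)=[[3.57,-1.03], [2.71,3.64]]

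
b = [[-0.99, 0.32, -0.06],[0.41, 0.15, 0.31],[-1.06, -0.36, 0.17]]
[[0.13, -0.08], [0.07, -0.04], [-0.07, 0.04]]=b @ [[-0.03, 0.02],[0.34, -0.21],[0.1, -0.06]]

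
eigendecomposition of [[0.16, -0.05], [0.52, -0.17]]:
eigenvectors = [[0.36, 0.24], [0.93, 0.97]]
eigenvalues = [0.03, -0.04]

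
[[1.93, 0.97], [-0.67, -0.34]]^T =[[1.93, -0.67], [0.97, -0.34]]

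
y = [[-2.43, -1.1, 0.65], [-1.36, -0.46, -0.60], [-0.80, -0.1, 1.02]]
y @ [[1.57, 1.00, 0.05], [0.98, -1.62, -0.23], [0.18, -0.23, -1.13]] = [[-4.78, -0.80, -0.60], [-2.69, -0.48, 0.72], [-1.17, -0.87, -1.17]]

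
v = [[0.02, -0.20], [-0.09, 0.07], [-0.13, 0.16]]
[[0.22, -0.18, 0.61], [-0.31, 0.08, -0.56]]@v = [[-0.06,  0.04], [0.06,  -0.02]]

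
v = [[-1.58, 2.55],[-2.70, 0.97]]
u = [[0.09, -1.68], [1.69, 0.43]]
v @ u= [[4.17, 3.75], [1.40, 4.95]]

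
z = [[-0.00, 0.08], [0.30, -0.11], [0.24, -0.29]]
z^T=[[-0.00, 0.3, 0.24], [0.08, -0.11, -0.29]]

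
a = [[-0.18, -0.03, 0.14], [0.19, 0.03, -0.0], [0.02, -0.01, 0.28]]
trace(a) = 0.13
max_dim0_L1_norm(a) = 0.42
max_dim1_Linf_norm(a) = 0.28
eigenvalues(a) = [-0.16, 0.01, 0.28]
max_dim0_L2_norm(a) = 0.31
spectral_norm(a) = 0.33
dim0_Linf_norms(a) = [0.19, 0.03, 0.28]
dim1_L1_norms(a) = [0.35, 0.22, 0.31]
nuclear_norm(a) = 0.58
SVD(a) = [[-0.63, 0.39, -0.67], [0.27, -0.69, -0.67], [-0.72, -0.60, 0.33]] @ diag([0.3301978963058936, 0.24445549624514237, 0.0032953953789502492]) @ [[0.46, 0.1, -0.88], [-0.88, -0.11, -0.47], [0.14, -0.99, -0.04]]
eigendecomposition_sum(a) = [[-0.18, -0.03, 0.06],[0.18, 0.03, -0.06],[0.01, 0.0, -0.00]] + [[-0.00,-0.0,0.00], [0.01,0.01,-0.00], [0.00,0.0,-0.0]] + [[0.00,  -0.0,  0.08], [0.00,  -0.00,  0.06], [0.01,  -0.01,  0.28]]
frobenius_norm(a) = 0.41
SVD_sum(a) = [[-0.10, -0.02, 0.18],  [0.04, 0.01, -0.08],  [-0.11, -0.02, 0.21]] + [[-0.08, -0.01, -0.04],[0.15, 0.02, 0.08],[0.13, 0.02, 0.07]] + [[-0.0,0.00,0.00], [-0.0,0.00,0.00], [0.0,-0.0,-0.0]]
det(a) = -0.00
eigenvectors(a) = [[-0.71, -0.13, 0.27], [0.71, 0.99, 0.20], [0.05, 0.05, 0.94]]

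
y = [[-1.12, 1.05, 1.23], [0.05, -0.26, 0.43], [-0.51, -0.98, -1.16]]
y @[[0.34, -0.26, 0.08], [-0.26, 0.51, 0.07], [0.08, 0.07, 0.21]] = [[-0.56, 0.91, 0.24],[0.12, -0.12, 0.08],[-0.01, -0.45, -0.35]]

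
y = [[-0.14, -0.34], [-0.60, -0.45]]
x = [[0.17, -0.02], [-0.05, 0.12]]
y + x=[[0.03, -0.36], [-0.65, -0.33]]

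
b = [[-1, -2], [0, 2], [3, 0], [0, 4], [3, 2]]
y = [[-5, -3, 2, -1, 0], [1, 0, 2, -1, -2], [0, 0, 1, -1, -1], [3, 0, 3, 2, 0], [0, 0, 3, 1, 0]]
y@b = [[11, 0], [-1, -10], [0, -6], [6, 2], [9, 4]]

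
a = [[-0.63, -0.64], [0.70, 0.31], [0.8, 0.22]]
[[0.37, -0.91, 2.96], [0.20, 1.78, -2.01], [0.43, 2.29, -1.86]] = a@[[0.95, 3.39, -1.45], [-1.51, -1.91, -3.2]]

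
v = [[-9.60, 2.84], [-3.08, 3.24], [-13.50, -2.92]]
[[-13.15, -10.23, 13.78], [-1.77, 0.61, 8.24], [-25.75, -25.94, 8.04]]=v@ [[1.68, 1.56, -0.95], [1.05, 1.67, 1.64]]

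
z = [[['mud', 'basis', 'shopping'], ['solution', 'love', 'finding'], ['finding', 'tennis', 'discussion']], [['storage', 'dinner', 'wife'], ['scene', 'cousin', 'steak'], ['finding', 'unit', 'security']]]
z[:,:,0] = [['mud', 'solution', 'finding'], ['storage', 'scene', 'finding']]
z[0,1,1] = 'love'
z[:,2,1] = ['tennis', 'unit']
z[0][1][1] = 'love'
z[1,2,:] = ['finding', 'unit', 'security']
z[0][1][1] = 'love'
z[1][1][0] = 'scene'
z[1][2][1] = 'unit'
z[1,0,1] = 'dinner'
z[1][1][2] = 'steak'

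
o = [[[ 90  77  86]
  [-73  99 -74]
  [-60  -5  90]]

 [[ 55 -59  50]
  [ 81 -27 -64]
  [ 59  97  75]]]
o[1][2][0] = 59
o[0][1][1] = 99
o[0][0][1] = 77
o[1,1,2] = -64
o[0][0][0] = 90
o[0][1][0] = -73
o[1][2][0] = 59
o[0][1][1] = 99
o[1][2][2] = 75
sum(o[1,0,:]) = 46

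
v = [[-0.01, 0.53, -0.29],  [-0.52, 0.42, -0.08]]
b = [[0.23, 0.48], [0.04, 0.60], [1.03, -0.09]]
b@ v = [[-0.25, 0.32, -0.11], [-0.31, 0.27, -0.06], [0.04, 0.51, -0.29]]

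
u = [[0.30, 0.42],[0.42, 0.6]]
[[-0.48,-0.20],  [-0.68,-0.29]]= u@[[-0.85, 0.53], [-0.53, -0.85]]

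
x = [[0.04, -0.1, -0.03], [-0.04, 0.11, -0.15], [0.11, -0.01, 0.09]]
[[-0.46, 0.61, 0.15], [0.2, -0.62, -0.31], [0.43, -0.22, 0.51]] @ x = [[-0.03,  0.11,  -0.06], [-0.00,  -0.09,  0.06], [0.08,  -0.07,  0.07]]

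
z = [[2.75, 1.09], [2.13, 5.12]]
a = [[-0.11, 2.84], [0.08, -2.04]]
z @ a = [[-0.22, 5.59],[0.18, -4.40]]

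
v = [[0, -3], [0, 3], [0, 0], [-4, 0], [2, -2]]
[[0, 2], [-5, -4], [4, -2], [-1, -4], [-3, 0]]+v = [[0, -1], [-5, -1], [4, -2], [-5, -4], [-1, -2]]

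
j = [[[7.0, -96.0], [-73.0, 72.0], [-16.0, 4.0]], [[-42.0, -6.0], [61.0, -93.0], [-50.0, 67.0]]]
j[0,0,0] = 7.0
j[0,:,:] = [[7.0, -96.0], [-73.0, 72.0], [-16.0, 4.0]]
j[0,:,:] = [[7.0, -96.0], [-73.0, 72.0], [-16.0, 4.0]]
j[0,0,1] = -96.0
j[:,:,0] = [[7.0, -73.0, -16.0], [-42.0, 61.0, -50.0]]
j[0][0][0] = 7.0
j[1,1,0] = 61.0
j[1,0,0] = -42.0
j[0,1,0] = -73.0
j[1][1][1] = -93.0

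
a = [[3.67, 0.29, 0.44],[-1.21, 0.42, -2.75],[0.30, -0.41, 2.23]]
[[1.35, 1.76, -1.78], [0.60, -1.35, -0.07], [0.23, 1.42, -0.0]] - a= [[-2.32, 1.47, -2.22], [1.81, -1.77, 2.68], [-0.07, 1.83, -2.23]]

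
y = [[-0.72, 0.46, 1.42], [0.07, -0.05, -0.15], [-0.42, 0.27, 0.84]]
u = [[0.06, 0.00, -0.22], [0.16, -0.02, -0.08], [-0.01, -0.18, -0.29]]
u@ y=[[0.05,-0.03,-0.10], [-0.08,0.05,0.16], [0.12,-0.07,-0.23]]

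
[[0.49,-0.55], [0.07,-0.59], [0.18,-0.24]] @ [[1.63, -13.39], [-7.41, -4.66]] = [[4.87,-4.00], [4.49,1.81], [2.07,-1.29]]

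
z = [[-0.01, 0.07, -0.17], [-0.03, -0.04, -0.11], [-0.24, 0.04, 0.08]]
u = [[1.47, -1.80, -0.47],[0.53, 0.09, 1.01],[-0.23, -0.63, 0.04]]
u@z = [[0.15, 0.16, -0.09],[-0.25, 0.07, -0.02],[0.01, 0.01, 0.11]]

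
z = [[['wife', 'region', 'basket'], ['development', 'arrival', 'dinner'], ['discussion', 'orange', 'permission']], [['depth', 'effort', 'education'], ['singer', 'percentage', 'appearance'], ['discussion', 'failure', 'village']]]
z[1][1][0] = 'singer'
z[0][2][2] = 'permission'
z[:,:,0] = [['wife', 'development', 'discussion'], ['depth', 'singer', 'discussion']]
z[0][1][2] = 'dinner'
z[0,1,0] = 'development'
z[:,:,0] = [['wife', 'development', 'discussion'], ['depth', 'singer', 'discussion']]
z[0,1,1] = 'arrival'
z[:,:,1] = [['region', 'arrival', 'orange'], ['effort', 'percentage', 'failure']]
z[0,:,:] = [['wife', 'region', 'basket'], ['development', 'arrival', 'dinner'], ['discussion', 'orange', 'permission']]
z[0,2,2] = 'permission'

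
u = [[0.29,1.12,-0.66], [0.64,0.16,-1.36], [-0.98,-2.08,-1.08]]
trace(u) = -0.63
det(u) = 2.17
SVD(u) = [[-0.33, -0.52, 0.79],[0.01, -0.84, -0.55],[0.94, -0.17, 0.28]] @ diag([2.669996677284102, 1.7818177167288254, 0.45644645649093096]) @ [[-0.38, -0.87, -0.31], [-0.29, -0.2, 0.94], [-0.88, 0.44, -0.18]]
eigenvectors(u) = [[0.58, 0.86, 0.01], [0.59, -0.46, 0.49], [-0.57, 0.19, 0.87]]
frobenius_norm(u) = 3.24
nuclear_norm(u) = 4.91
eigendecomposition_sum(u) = [[0.62, 0.93, -0.53], [0.63, 0.95, -0.54], [-0.61, -0.91, 0.52]] + [[-0.32, 0.21, -0.11], [0.17, -0.11, 0.06], [-0.07, 0.05, -0.03]] + [[-0.0, -0.02, -0.02], [-0.17, -0.68, -0.88], [-0.30, -1.21, -1.57]]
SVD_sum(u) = [[0.34,0.77,0.27], [-0.01,-0.03,-0.01], [-0.96,-2.20,-0.77]] + [[0.27, 0.19, -0.87], [0.43, 0.3, -1.39], [0.09, 0.06, -0.29]] + [[-0.32,  0.16,  -0.06], [0.22,  -0.11,  0.04], [-0.11,  0.06,  -0.02]]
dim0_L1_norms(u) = [1.91, 3.36, 3.1]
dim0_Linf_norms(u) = [0.98, 2.08, 1.36]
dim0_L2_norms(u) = [1.21, 2.37, 1.86]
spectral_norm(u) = 2.67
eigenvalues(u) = [2.09, -0.46, -2.26]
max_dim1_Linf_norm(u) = 2.08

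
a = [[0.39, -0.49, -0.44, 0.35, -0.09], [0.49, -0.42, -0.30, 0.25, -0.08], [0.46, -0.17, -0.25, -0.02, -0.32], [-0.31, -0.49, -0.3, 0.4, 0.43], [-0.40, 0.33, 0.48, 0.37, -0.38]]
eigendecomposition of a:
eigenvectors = [[(0.38-0.42j),0.38+0.42j,(0.45+0j),(-0.45-0.14j),(-0.45+0.14j)], [0.18-0.44j,(0.18+0.44j),-0.02+0.00j,(-0.44+0.22j),-0.44-0.22j], [(0.04-0.19j),(0.04+0.19j),(0.55+0j),(-0.18-0.34j),(-0.18+0.34j)], [0.60+0.00j,(0.6-0j),-0.01+0.00j,(-0.29-0.21j),-0.29+0.21j], [(0.07-0.23j),(0.07+0.23j),0.70+0.00j,-0.52+0.00j,(-0.52-0j)]]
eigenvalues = [(0.08+0.51j), (0.08-0.51j), (-0.27+0j), (-0.08+0.21j), (-0.08-0.21j)]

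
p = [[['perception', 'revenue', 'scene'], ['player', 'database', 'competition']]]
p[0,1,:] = ['player', 'database', 'competition']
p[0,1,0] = 'player'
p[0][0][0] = 'perception'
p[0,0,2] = 'scene'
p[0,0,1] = 'revenue'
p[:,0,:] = [['perception', 'revenue', 'scene']]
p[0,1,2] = 'competition'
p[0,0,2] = 'scene'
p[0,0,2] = 'scene'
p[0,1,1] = 'database'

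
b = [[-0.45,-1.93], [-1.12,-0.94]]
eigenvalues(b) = [0.8, -2.19]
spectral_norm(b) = 2.35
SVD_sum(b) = [[-0.83, -1.75], [-0.57, -1.20]] + [[0.38,-0.18], [-0.55,0.26]]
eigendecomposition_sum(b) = [[0.46, -0.52], [-0.30, 0.33]] + [[-0.91, -1.41], [-0.82, -1.27]]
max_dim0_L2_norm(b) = 2.15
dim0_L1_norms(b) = [1.57, 2.87]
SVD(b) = [[-0.82, -0.57], [-0.57, 0.82]] @ diag([2.3489491340596325, 0.7401607701037015]) @ [[0.43, 0.9],[-0.90, 0.43]]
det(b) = -1.74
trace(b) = -1.39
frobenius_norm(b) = 2.46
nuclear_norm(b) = 3.09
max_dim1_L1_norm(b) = 2.38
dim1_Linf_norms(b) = [1.93, 1.12]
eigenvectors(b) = [[0.84, 0.74], [-0.54, 0.67]]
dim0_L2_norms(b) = [1.21, 2.15]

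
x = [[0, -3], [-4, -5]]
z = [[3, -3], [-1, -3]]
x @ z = [[3, 9], [-7, 27]]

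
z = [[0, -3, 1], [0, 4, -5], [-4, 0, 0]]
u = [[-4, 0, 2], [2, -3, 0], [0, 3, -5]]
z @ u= [[-6, 12, -5], [8, -27, 25], [16, 0, -8]]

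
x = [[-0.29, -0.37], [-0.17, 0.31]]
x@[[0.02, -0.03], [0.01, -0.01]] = [[-0.01, 0.01], [-0.0, 0.00]]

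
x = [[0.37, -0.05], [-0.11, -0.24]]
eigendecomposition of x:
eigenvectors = [[0.98, 0.08], [-0.17, 1.0]]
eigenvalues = [0.38, -0.25]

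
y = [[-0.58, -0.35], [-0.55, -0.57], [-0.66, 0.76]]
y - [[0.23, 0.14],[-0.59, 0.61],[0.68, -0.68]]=[[-0.81, -0.49], [0.04, -1.18], [-1.34, 1.44]]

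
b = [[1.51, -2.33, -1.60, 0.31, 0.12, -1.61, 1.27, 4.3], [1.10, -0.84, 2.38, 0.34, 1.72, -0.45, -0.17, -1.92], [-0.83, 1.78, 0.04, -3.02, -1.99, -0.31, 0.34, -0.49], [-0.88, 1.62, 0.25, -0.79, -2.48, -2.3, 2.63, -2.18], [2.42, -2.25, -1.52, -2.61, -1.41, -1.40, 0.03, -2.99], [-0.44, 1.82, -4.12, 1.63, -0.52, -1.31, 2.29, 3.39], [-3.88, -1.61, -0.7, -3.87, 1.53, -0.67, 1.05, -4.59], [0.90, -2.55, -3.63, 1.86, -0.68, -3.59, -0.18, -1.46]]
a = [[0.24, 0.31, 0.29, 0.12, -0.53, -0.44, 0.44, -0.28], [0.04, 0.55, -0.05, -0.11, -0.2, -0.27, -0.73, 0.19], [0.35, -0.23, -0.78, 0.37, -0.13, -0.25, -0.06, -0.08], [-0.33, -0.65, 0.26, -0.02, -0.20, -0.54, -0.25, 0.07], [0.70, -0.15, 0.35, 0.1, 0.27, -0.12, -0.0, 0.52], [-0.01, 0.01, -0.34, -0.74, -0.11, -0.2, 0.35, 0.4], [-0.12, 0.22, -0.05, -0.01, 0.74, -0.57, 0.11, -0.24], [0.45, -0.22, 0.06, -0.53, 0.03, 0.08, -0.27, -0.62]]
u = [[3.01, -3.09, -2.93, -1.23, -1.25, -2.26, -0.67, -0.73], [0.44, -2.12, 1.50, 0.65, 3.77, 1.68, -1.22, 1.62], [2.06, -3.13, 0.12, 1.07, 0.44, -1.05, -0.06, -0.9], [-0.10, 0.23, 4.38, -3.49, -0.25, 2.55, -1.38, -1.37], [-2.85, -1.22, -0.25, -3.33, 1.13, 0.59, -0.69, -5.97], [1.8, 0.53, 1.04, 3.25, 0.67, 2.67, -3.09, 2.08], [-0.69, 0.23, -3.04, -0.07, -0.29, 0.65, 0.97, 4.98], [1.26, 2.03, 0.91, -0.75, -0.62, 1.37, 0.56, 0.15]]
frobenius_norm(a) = 2.83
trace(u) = 2.44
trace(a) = -0.45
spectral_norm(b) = 10.02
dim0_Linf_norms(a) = [0.7, 0.65, 0.78, 0.74, 0.74, 0.57, 0.73, 0.62]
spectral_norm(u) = 9.99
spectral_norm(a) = 1.01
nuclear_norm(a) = 8.01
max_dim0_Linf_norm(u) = 5.97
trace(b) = -3.21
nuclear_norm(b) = 39.39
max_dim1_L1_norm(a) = 2.65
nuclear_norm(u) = 39.41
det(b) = -49744.07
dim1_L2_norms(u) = [6.03, 5.34, 4.16, 6.46, 7.65, 6.05, 6.0, 3.11]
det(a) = -1.01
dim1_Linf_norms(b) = [4.3, 2.38, 3.02, 2.63, 2.99, 4.12, 4.59, 3.63]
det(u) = 49469.14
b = a @ u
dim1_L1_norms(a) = [2.65, 2.14, 2.25, 2.32, 2.21, 2.16, 2.06, 2.26]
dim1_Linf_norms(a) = [0.53, 0.73, 0.78, 0.65, 0.7, 0.74, 0.74, 0.62]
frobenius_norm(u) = 16.27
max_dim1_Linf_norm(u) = 5.97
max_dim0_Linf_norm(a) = 0.78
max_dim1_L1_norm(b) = 17.9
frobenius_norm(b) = 16.27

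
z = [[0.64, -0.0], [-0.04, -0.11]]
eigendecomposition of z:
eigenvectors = [[0.00, 1.00], [1.0, -0.05]]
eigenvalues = [-0.11, 0.64]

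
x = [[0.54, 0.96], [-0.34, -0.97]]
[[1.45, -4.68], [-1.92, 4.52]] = x@[[-2.2,  -1.03], [2.75,  -4.3]]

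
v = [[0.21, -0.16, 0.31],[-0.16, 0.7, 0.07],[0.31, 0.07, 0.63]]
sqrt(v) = [[0.27, -0.17, 0.33],[-0.17, 0.81, 0.08],[0.33, 0.08, 0.72]]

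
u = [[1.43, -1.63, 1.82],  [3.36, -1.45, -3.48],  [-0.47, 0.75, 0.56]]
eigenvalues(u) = [(-0.17+2.67j), (-0.17-2.67j), (0.88+0j)]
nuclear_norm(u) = 8.41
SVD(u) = [[-0.05, 0.99, 0.09], [-0.98, -0.07, 0.18], [0.18, -0.08, 0.98]] @ diag([5.137931484540874, 2.833190849566746, 0.43403878869851037]) @ [[-0.67, 0.32, 0.67],[0.43, -0.56, 0.71],[0.6, 0.77, 0.24]]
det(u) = 6.32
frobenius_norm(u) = 5.88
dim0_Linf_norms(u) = [3.36, 1.63, 3.48]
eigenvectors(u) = [[0.18+0.49j, (0.18-0.49j), 0.74+0.00j], [0.83+0.00j, (0.83-0j), 0.60+0.00j], [(-0.13-0.17j), (-0.13+0.17j), (0.31+0j)]]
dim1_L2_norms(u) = [2.83, 5.05, 1.05]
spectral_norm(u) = 5.14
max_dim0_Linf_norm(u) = 3.48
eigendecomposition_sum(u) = [[(0.53+0.83j), (-0.86-0.19j), (0.38-1.59j)], [1.53-0.34j, (-0.76+1.18j), (-2.17-1.44j)], [-0.31-0.25j, (0.36-0.03j), (0.06+0.66j)]] + [[(0.53-0.83j), (-0.86+0.19j), 0.38+1.59j], [(1.53+0.34j), (-0.76-1.18j), -2.17+1.44j], [-0.31+0.25j, 0.36+0.03j, (0.06-0.66j)]] + [[(0.36+0j), 0.09-0.00j, 1.06-0.00j], [(0.29+0j), 0.07-0.00j, (0.86-0j)], [(0.15+0j), (0.04-0j), (0.45-0j)]]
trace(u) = 0.54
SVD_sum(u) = [[0.18, -0.09, -0.18], [3.40, -1.62, -3.36], [-0.63, 0.3, 0.62]] + [[1.22, -1.57, 1.99], [-0.08, 0.11, -0.14], [-0.10, 0.13, -0.16]] + [[0.02, 0.03, 0.01], [0.05, 0.06, 0.02], [0.25, 0.33, 0.1]]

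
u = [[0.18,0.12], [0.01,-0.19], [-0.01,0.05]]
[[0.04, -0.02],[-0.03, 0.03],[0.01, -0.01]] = u @ [[0.14, 0.01], [0.14, -0.18]]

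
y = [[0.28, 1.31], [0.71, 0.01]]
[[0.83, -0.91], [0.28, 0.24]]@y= [[-0.41, 1.08], [0.25, 0.37]]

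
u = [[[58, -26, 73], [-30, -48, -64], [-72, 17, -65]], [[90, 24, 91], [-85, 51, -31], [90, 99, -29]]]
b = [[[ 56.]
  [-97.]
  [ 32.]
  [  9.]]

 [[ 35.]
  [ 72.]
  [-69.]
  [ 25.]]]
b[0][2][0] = 32.0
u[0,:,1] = [-26, -48, 17]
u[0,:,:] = [[58, -26, 73], [-30, -48, -64], [-72, 17, -65]]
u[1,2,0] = 90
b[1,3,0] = 25.0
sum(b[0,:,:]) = 0.0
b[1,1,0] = 72.0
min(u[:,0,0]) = 58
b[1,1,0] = 72.0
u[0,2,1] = 17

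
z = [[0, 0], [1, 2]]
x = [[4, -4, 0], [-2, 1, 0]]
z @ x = [[0, 0, 0], [0, -2, 0]]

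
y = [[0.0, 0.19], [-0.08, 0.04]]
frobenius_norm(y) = 0.21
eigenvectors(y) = [[(0.84+0j), (0.84-0j)], [(0.09+0.54j), 0.09-0.54j]]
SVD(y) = [[0.97, 0.25], [0.25, -0.97]] @ diag([0.19499694019315994, 0.07794994108596369]) @ [[-0.10, 0.99], [0.99, 0.10]]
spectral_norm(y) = 0.19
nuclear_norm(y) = 0.27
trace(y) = 0.04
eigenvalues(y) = [(0.02+0.12j), (0.02-0.12j)]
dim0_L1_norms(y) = [0.08, 0.23]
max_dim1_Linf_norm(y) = 0.19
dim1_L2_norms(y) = [0.19, 0.09]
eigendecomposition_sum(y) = [[(-0+0.06j),0.09-0.02j], [-0.04+0.01j,0.02+0.06j]] + [[-0.06j, 0.09+0.02j], [-0.04-0.01j, (0.02-0.06j)]]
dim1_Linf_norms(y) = [0.19, 0.08]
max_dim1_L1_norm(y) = 0.19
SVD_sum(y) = [[-0.02, 0.19], [-0.00, 0.05]] + [[0.02, 0.00], [-0.08, -0.01]]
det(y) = 0.02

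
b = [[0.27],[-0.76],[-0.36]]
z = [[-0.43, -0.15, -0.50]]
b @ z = [[-0.12, -0.04, -0.14], [0.33, 0.11, 0.38], [0.15, 0.05, 0.18]]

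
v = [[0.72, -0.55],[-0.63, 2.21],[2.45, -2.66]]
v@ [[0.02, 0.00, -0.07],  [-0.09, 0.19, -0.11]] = [[0.06,-0.10,0.01], [-0.21,0.42,-0.20], [0.29,-0.51,0.12]]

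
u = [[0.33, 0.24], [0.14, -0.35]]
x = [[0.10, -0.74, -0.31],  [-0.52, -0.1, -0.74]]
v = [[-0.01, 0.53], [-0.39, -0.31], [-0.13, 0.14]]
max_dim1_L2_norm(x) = 0.91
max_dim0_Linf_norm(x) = 0.74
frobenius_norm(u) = 0.56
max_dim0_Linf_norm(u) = 0.35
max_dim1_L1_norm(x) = 1.36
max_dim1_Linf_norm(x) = 0.74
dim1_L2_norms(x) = [0.81, 0.91]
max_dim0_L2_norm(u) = 0.42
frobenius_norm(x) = 1.22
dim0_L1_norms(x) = [0.62, 0.84, 1.05]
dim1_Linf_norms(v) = [0.53, 0.39, 0.14]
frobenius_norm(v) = 0.75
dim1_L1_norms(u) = [0.57, 0.49]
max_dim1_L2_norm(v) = 0.53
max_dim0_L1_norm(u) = 0.59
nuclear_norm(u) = 0.78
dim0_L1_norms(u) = [0.47, 0.59]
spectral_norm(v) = 0.66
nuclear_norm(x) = 1.69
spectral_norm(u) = 0.44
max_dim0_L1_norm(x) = 1.05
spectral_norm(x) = 1.00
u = x @ v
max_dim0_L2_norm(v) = 0.63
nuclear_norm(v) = 1.02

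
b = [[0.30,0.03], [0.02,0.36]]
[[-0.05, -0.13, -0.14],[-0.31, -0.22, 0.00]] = b@[[-0.08,-0.39,-0.47], [-0.86,-0.58,0.03]]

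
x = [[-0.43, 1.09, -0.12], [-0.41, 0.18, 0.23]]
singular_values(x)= [1.22, 0.4]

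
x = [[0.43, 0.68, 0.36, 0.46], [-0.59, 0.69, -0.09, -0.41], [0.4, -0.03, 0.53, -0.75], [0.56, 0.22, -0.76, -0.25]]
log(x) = [[-0.00+0.52j, (0.7-0.09j), -0.02-0.61j, -0.05-0.98j], [-0.71-0.09j, -0.00+0.02j, (-0.03+0.11j), (-0.35+0.17j)], [0.02-0.62j, 0.04+0.11j, 0.74j, (0.01+1.18j)], [0.05-0.99j, 0.35+0.17j, (-0.01+1.17j), 1.87j]]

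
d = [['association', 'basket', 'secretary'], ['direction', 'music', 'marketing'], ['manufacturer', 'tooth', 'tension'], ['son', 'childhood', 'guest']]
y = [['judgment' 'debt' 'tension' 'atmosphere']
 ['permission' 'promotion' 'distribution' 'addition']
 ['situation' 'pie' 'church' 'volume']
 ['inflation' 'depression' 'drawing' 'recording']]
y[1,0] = 'permission'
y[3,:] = ['inflation', 'depression', 'drawing', 'recording']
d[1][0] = 'direction'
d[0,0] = 'association'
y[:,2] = ['tension', 'distribution', 'church', 'drawing']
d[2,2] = 'tension'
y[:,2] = ['tension', 'distribution', 'church', 'drawing']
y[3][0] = 'inflation'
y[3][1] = 'depression'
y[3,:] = ['inflation', 'depression', 'drawing', 'recording']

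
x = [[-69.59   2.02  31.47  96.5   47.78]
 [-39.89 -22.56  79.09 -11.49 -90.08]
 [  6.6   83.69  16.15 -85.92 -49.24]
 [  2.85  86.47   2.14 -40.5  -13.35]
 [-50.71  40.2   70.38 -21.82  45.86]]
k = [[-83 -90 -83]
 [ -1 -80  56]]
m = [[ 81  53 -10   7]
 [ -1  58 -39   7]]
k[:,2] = [-83, 56]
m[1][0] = -1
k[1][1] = -80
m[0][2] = -10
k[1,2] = 56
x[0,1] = 2.02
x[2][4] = -49.24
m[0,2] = -10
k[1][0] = -1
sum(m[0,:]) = 131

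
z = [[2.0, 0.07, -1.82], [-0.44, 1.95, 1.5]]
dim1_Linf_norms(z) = [2.0, 1.95]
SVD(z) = [[-0.76, 0.65], [0.65, 0.76]] @ diag([3.2087772008922695, 1.8075256222344311]) @ [[-0.56,0.38,0.73],[0.54,0.84,-0.03]]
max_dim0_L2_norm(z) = 2.36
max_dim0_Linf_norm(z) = 2.0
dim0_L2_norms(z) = [2.05, 1.95, 2.36]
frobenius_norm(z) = 3.68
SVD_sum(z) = [[1.37, -0.92, -1.79], [-1.17, 0.79, 1.54]] + [[0.63,0.99,-0.03], [0.73,1.16,-0.04]]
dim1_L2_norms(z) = [2.71, 2.5]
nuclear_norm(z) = 5.02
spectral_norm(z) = 3.21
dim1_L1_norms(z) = [3.89, 3.89]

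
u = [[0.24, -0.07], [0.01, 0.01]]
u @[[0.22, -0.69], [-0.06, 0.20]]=[[0.06, -0.18], [0.0, -0.0]]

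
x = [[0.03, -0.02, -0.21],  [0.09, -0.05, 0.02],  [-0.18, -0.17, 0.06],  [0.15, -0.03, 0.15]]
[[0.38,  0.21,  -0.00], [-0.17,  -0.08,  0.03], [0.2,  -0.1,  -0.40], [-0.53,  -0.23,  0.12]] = x @ [[-1.56, -0.33, 1.01], [-0.22, 0.58, 1.32], [-1.99, -1.09, 0.04]]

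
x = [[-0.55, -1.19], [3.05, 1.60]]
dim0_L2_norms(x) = [3.1, 1.99]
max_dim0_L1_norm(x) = 3.6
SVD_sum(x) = [[-0.93,-0.57], [2.93,1.8]] + [[0.38,-0.62], [0.12,-0.20]]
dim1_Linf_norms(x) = [1.19, 3.05]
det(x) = 2.75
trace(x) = 1.05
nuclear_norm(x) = 4.37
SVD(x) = [[-0.30, 0.95],  [0.95, 0.3]] @ diag([3.6054904128451675, 0.7625869674218079]) @ [[0.85, 0.52], [0.52, -0.85]]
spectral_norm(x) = 3.61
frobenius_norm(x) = 3.69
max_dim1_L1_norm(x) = 4.65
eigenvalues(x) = [(0.52+1.57j), (0.52-1.57j)]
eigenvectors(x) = [[0.30-0.44j, 0.30+0.44j], [-0.85+0.00j, -0.85-0.00j]]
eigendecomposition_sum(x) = [[(-0.28+0.97j), -0.60+0.20j],[(1.52-0.51j), (0.8+0.61j)]] + [[(-0.28-0.97j), (-0.59-0.2j)], [(1.52+0.51j), 0.80-0.61j]]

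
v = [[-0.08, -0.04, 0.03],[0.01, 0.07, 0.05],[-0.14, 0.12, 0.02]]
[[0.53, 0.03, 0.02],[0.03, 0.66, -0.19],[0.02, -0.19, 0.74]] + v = [[0.45, -0.01, 0.05], [0.04, 0.73, -0.14], [-0.12, -0.07, 0.76]]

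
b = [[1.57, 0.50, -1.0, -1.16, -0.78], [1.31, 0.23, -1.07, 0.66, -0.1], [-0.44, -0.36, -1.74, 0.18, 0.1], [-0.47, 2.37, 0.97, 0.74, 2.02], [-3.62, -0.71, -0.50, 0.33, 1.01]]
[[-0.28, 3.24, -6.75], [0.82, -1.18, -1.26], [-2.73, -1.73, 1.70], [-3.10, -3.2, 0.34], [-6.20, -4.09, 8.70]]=b @ [[2.19, 1.02, -1.52], [-2.28, -0.80, -1.87], [1.57, 0.66, 0.08], [0.35, -2.44, 2.07], [0.77, 0.17, 1.21]]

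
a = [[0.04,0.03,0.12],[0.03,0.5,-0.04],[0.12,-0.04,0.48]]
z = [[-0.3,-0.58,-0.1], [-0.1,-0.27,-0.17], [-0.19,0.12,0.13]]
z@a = [[-0.04, -0.3, -0.06], [-0.03, -0.13, -0.08], [0.01, 0.05, 0.03]]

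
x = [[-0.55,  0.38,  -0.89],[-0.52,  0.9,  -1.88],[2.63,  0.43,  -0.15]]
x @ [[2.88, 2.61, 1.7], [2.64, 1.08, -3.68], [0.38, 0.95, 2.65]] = [[-0.92, -1.87, -4.69], [0.16, -2.17, -9.18], [8.65, 7.19, 2.49]]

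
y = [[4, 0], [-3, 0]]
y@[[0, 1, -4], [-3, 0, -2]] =[[0, 4, -16], [0, -3, 12]]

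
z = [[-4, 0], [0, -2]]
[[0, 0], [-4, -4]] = z@[[0, 0], [2, 2]]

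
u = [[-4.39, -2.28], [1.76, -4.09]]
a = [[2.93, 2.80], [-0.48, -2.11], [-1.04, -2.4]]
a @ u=[[-7.93, -18.13], [-1.61, 9.72], [0.34, 12.19]]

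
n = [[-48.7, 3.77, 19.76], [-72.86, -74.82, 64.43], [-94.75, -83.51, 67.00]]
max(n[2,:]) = 67.0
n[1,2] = 64.43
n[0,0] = -48.7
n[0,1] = 3.77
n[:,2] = [19.76, 64.43, 67.0]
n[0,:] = [-48.7, 3.77, 19.76]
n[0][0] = -48.7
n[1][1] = -74.82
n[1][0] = -72.86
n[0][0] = -48.7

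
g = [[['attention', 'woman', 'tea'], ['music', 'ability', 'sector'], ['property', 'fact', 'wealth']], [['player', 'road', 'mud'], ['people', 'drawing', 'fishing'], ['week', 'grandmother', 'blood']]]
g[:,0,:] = [['attention', 'woman', 'tea'], ['player', 'road', 'mud']]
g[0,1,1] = 'ability'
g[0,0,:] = ['attention', 'woman', 'tea']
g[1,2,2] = 'blood'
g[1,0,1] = 'road'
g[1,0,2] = 'mud'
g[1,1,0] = 'people'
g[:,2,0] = ['property', 'week']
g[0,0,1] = 'woman'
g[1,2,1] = 'grandmother'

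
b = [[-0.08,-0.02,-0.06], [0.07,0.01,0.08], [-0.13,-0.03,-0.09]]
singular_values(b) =[0.22, 0.02, 0.0]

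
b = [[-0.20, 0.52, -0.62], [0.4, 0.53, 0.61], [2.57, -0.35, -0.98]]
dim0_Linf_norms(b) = [2.57, 0.53, 0.98]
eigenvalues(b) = [(-0.74+1.36j), (-0.74-1.36j), (0.83+0j)]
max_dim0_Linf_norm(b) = 2.57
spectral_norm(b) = 2.77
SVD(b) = [[-0.01,0.59,0.80], [0.04,-0.8,0.59], [1.00,0.04,-0.01]] @ diag([2.7744880260662153, 0.9677788945288862, 0.7491463171635064]) @ [[0.93,  -0.12,  -0.34],[-0.36,  -0.13,  -0.92],[0.07,  0.98,  -0.17]]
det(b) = 2.01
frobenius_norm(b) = 3.03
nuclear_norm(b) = 4.49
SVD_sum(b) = [[-0.04,0.00,0.01], [0.09,-0.01,-0.03], [2.58,-0.34,-0.95]] + [[-0.21, -0.08, -0.53], [0.28, 0.1, 0.72], [-0.01, -0.0, -0.03]] + [[0.04,0.59,-0.10],  [0.03,0.44,-0.08],  [-0.00,-0.01,0.0]]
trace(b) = -0.65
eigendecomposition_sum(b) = [[-0.17+0.63j, (0.15-0.16j), -0.32-0.20j], [-0.02-0.48j, -0.07+0.14j, 0.27+0.07j], [1.22+0.54j, -0.27-0.34j, (-0.5+0.59j)]] + [[(-0.17-0.63j), (0.15+0.16j), (-0.32+0.2j)], [-0.02+0.48j, (-0.07-0.14j), (0.27-0.07j)], [1.22-0.54j, -0.27+0.34j, -0.50-0.59j]] + [[0.15+0.00j, (0.22+0j), 0.02-0.00j],  [(0.44+0j), 0.67+0.00j, 0.07-0.00j],  [(0.12+0j), (0.19+0j), (0.02-0j)]]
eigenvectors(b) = [[(-0.06-0.42j), -0.06+0.42j, -0.31+0.00j],  [0.13+0.27j, 0.13-0.27j, (-0.92+0j)],  [-0.85+0.00j, (-0.85-0j), (-0.26+0j)]]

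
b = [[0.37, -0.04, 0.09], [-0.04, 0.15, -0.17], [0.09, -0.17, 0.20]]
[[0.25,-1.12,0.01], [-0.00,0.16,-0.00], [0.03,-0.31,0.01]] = b @ [[0.85,-2.96,0.02], [-1.32,-0.22,0.09], [-1.34,-0.42,0.1]]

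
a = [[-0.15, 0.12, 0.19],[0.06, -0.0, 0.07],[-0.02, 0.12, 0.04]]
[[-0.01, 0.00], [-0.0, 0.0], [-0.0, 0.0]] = a@[[0.01, -0.0], [-0.03, 0.01], [-0.03, 0.01]]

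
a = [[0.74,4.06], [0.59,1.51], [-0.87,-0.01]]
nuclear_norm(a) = 5.33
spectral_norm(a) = 4.43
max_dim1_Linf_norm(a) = 4.06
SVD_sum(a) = [[0.88, 4.03], [0.34, 1.56], [-0.04, -0.19]] + [[-0.14, 0.03], [0.25, -0.05], [-0.83, 0.18]]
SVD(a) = [[0.93, -0.16], [0.36, 0.29], [-0.04, -0.95]] @ diag([4.428592119846853, 0.8966447657965492]) @ [[0.21, 0.98], [0.98, -0.21]]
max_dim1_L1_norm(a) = 4.8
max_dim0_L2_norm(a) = 4.33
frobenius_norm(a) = 4.52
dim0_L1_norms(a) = [2.2, 5.58]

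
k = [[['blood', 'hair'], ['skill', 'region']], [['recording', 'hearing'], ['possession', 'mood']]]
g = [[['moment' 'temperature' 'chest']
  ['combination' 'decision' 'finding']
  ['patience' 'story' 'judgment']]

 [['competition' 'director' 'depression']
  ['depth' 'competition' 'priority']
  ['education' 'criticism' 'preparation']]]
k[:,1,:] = [['skill', 'region'], ['possession', 'mood']]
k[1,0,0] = 'recording'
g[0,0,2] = 'chest'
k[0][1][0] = 'skill'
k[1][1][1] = 'mood'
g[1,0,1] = 'director'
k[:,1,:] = [['skill', 'region'], ['possession', 'mood']]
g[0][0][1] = 'temperature'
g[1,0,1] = 'director'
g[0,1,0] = 'combination'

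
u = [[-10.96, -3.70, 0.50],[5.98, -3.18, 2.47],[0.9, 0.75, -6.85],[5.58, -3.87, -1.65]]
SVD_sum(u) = [[-10.98, -0.07, 0.51], [5.83, 0.04, -0.27], [1.22, 0.01, -0.06], [5.62, 0.04, -0.26]] + [[0.06, -0.55, 1.29], [0.17, -1.47, 3.48], [-0.30, 2.55, -6.03], [0.01, -0.09, 0.22]] + [[-0.04, -3.08, -1.3], [-0.02, -1.75, -0.74], [-0.02, -1.81, -0.76], [-0.05, -3.81, -1.61]]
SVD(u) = [[-0.8, -0.18, -0.56], [0.43, -0.49, -0.32], [0.09, 0.85, -0.33], [0.41, -0.03, -0.69]] @ diag([13.715507349595386, 7.698788777516982, 5.981605930047016]) @ [[1.0, 0.01, -0.05],  [-0.05, 0.39, -0.92],  [0.01, 0.92, 0.39]]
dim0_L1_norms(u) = [23.42, 11.5, 11.47]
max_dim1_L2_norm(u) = 11.58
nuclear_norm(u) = 27.40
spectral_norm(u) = 13.72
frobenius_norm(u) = 16.83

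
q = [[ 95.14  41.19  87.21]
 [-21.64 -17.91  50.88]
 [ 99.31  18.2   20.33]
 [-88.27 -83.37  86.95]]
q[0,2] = 87.21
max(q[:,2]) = 87.21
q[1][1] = -17.91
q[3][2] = 86.95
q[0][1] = 41.19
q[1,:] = [-21.64, -17.91, 50.88]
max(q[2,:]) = 99.31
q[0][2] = 87.21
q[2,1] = 18.2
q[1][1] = -17.91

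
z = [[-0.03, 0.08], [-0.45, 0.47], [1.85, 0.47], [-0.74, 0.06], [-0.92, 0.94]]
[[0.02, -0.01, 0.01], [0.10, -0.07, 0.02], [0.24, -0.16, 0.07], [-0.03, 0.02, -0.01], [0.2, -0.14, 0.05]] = z@[[0.06, -0.04, 0.02], [0.27, -0.19, 0.07]]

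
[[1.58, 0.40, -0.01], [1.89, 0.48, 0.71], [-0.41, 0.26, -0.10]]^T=[[1.58, 1.89, -0.41],[0.4, 0.48, 0.26],[-0.01, 0.71, -0.1]]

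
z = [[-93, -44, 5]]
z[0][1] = -44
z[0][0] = -93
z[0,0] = -93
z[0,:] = [-93, -44, 5]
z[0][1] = -44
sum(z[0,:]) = -132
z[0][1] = -44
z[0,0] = -93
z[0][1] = -44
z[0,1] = -44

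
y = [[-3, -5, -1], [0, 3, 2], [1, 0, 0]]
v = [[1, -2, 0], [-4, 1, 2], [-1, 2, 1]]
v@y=[[-3, -11, -5], [14, 23, 6], [4, 11, 5]]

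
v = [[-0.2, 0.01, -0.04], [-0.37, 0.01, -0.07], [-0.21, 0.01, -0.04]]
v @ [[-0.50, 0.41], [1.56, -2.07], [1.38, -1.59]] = [[0.06, -0.04], [0.10, -0.06], [0.07, -0.04]]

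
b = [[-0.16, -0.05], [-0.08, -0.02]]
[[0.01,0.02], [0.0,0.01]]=b@[[-0.04, -0.12], [-0.01, -0.03]]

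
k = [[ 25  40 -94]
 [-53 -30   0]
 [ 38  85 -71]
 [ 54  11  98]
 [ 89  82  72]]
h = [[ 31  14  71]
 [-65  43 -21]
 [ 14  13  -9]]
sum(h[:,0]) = -20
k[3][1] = 11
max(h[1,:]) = 43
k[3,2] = 98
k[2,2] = -71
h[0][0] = 31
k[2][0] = 38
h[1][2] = -21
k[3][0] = 54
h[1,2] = -21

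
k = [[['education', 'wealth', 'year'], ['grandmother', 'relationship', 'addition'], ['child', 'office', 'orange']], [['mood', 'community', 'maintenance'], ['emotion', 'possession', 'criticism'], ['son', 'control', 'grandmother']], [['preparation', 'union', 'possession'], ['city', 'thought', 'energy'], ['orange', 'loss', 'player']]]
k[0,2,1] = 'office'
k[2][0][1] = 'union'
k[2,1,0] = 'city'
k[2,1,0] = 'city'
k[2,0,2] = 'possession'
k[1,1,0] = 'emotion'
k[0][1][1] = 'relationship'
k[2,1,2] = 'energy'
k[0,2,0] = 'child'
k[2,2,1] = 'loss'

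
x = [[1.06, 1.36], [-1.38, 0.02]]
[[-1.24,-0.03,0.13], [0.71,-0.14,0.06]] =x @ [[-0.52, 0.10, -0.04], [-0.51, -0.1, 0.13]]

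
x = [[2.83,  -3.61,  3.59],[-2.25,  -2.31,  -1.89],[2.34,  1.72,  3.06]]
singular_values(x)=[6.67, 4.58, 0.46]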